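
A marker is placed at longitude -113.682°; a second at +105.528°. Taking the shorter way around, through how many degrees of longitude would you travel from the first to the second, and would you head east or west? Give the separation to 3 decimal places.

140.790° west

Raw difference: 105.528 − -113.682 = 219.21°.
Normalise into (−180°, 180°]: 219.21° − 360° = -140.79°.
Negative ⇒ the second point lies to the west; separation 140.790°.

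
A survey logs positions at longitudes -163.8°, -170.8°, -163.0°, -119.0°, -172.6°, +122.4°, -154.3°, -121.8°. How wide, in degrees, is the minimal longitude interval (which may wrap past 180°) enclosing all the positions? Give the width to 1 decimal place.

118.6°

Sort the longitudes: -172.6°, -170.8°, -163.8°, -163.0°, -154.3°, -121.8°, -119.0°, +122.4°.
Eastward gaps between consecutive values (wrapping around): 1.8°, 7.0°, 0.8°, 8.7°, 32.5°, 2.8°, 241.4°, 65.0°.
Largest gap = 241.4° ⇒ minimal covering band is its complement: 360° − 241.4° = 118.6°.
Band runs from +122.4° eastward to -119.0°, crossing the antimeridian.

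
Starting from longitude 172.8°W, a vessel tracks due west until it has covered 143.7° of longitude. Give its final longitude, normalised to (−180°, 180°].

43.5°E

Start at -172.8°; shift −143.7° → -316.5°.
-316.5° lies outside (−180°, 180°]; add 360° → +43.5°.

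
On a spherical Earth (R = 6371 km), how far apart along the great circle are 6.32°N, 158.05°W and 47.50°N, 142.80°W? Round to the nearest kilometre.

4803 km

Δλ = -142.80 − -158.05 = 15.25°.
Δφ = 47.50 − 6.32 = 41.18°.
a = sin²(Δφ/2) + cos φ₁ · cos φ₂ · sin²(Δλ/2) = 0.135500.
c = 2·atan2(√a, √(1−a)) = 0.75394 rad → d = 6371·c ≈ 4803.33 km.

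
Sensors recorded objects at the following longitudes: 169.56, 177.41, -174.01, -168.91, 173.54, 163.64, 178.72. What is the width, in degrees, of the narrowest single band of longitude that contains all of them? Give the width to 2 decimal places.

27.45°

Sort the longitudes: -174.01°, -168.91°, +163.64°, +169.56°, +173.54°, +177.41°, +178.72°.
Eastward gaps between consecutive values (wrapping around): 5.10°, 332.55°, 5.92°, 3.98°, 3.87°, 1.31°, 7.27°.
Largest gap = 332.55° ⇒ minimal covering band is its complement: 360° − 332.55° = 27.45°.
Band runs from +163.64° eastward to -168.91°, crossing the antimeridian.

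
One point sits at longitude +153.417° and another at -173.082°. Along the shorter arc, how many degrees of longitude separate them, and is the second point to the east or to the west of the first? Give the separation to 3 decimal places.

33.501° east

Raw difference: -173.082 − 153.417 = -326.499°.
Normalise into (−180°, 180°]: -326.499° + 360° = 33.501°.
Positive ⇒ the second point lies to the east; separation 33.501°.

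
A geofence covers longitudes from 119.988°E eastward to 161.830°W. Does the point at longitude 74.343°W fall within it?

Band width going east from +119.988° to -161.830°: ((-161.830 − 119.988) mod 360) = 78.182°.
Offset of -74.343° east of the west edge: ((-74.343 − 119.988) mod 360) = 165.669°.
165.669° > 78.182° ⇒ outside.

No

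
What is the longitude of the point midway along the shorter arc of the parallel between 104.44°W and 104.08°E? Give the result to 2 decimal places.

179.82°E

Signed shortest Δλ from -104.44° to +104.08° is -151.48°.
Midpoint longitude = -104.44° + (-151.48°)/2 = -104.44° − 75.74° = -180.18°.
Normalise into (−180°, 180°]: +179.82°.
(The naïve average (-104.44 + +104.08)/2 = -0.18° is on the wrong side of the globe.)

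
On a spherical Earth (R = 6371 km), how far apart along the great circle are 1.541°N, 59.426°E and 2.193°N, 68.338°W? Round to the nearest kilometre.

Δλ = -68.338 − 59.426 = -127.764°.
Δφ = 2.193 − 1.541 = 0.652°.
a = sin²(Δφ/2) + cos φ₁ · cos φ₂ · sin²(Δλ/2) = 0.805356.
c = 2·atan2(√a, √(1−a)) = 2.22776 rad → d = 6371·c ≈ 14193.03 km.

14193 km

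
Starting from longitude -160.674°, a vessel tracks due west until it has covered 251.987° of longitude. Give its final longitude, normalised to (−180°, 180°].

Start at -160.674°; shift −251.987° → -412.661°.
-412.661° lies outside (−180°, 180°]; add 360° → -52.661°.

-52.661°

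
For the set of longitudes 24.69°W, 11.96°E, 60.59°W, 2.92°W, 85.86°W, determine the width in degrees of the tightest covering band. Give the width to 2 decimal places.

97.82°

Sort the longitudes: -85.86°, -60.59°, -24.69°, -2.92°, +11.96°.
Eastward gaps between consecutive values (wrapping around): 25.27°, 35.90°, 21.77°, 14.88°, 262.18°.
Largest gap = 262.18° ⇒ minimal covering band is its complement: 360° − 262.18° = 97.82°.
Band runs from -85.86° eastward to +11.96°.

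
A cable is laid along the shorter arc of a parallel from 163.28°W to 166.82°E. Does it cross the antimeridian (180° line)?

Yes

Naïve |166.82 − -163.28| = 330.1° > 180°, so the shorter arc goes the other way round — across 180°.
Signed shortest Δλ = ((166.82 − -163.28 + 180) mod 360) − 180 = -29.9°.
Going west by 29.9° from -163.28° passes through 180° before reaching +166.82°.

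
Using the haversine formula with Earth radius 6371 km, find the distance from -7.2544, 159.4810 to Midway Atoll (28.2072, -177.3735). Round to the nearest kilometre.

Δλ = -177.3735 − 159.4810 = -336.8545°; wrapped into (−180°, 180°]: 23.1455°.
Δφ = 28.2072 − -7.2544 = 35.4616°.
a = sin²(Δφ/2) + cos φ₁ · cos φ₂ · sin²(Δλ/2) = 0.127930.
c = 2·atan2(√a, √(1−a)) = 0.73155 rad → d = 6371·c ≈ 4660.70 km.

4661 km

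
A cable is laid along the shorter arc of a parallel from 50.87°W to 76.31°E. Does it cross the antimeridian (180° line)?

No

Signed shortest Δλ = ((76.31 − -50.87 + 180) mod 360) − 180 = 127.18°.
Going east by 127.18° from -50.87° reaches +76.31° without touching 180°.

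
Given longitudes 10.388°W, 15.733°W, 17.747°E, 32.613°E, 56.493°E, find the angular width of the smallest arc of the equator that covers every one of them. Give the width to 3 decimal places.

72.226°

Sort the longitudes: -15.733°, -10.388°, +17.747°, +32.613°, +56.493°.
Eastward gaps between consecutive values (wrapping around): 5.345°, 28.135°, 14.866°, 23.880°, 287.774°.
Largest gap = 287.774° ⇒ minimal covering band is its complement: 360° − 287.774° = 72.226°.
Band runs from -15.733° eastward to +56.493°.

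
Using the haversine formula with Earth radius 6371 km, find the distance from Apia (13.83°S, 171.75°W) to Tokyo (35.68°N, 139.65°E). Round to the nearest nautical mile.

Δλ = 139.65 − -171.75 = 311.40°; wrapped into (−180°, 180°]: -48.60°.
Δφ = 35.68 − -13.83 = 49.51°.
a = sin²(Δφ/2) + cos φ₁ · cos φ₂ · sin²(Δλ/2) = 0.308911.
c = 2·atan2(√a, √(1−a)) = 1.17864 rad → d = 6371·c ≈ 7509.14 km ≈ 4054.61 nmi.

4055 nmi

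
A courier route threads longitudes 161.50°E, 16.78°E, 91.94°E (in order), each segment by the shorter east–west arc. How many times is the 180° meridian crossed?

0

Leg 1: +161.50° → +16.78°, shortest Δλ = -144.72° (west) — does not cross 180°.
Leg 2: +16.78° → +91.94°, shortest Δλ = 75.16° (east) — does not cross 180°.
Total crossings: 0.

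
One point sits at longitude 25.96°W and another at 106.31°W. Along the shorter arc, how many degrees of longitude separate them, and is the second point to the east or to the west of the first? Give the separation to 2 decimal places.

80.35° west

Raw difference: -106.31 − -25.96 = -80.35°.
Normalise into (−180°, 180°]: -80.35° stays -80.35°.
Negative ⇒ the second point lies to the west; separation 80.35°.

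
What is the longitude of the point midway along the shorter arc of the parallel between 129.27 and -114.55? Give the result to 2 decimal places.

Signed shortest Δλ from +129.27° to -114.55° is +116.18°.
Midpoint longitude = +129.27° + (+116.18°)/2 = +129.27° + 58.09° = +187.36°.
Normalise into (−180°, 180°]: -172.64°.
(The naïve average (+129.27 + -114.55)/2 = 7.36° is on the wrong side of the globe.)

-172.64°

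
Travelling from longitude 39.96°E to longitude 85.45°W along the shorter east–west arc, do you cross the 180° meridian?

Signed shortest Δλ = ((-85.45 − 39.96 + 180) mod 360) − 180 = -125.41°.
Going west by 125.41° from +39.96° reaches -85.45° without touching 180°.

No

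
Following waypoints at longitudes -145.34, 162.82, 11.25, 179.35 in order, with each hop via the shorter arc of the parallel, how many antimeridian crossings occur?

Leg 1: -145.34° → +162.82°, shortest Δλ = -51.84° (west) — crosses 180°.
Leg 2: +162.82° → +11.25°, shortest Δλ = -151.57° (west) — does not cross 180°.
Leg 3: +11.25° → +179.35°, shortest Δλ = 168.1° (east) — does not cross 180°.
Total crossings: 1.

1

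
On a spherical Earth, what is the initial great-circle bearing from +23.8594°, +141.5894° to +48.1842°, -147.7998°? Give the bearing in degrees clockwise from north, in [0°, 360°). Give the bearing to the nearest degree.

47°

Δλ = -147.7998 − 141.5894 = -289.3892°; wrapped into (−180°, 180°]: 70.6108°.
θ = atan2( sin Δλ · cos φ₂ , cos φ₁ · sin φ₂ − sin φ₁ · cos φ₂ · cos Δλ )
  = atan2(0.62892, 0.59207) = 46.729° → normalised to [0°, 360°): 46.729°.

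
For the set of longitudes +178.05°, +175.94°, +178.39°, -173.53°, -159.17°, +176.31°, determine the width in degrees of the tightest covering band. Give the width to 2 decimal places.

Sort the longitudes: -173.53°, -159.17°, +175.94°, +176.31°, +178.05°, +178.39°.
Eastward gaps between consecutive values (wrapping around): 14.36°, 335.11°, 0.37°, 1.74°, 0.34°, 8.08°.
Largest gap = 335.11° ⇒ minimal covering band is its complement: 360° − 335.11° = 24.89°.
Band runs from +175.94° eastward to -159.17°, crossing the antimeridian.

24.89°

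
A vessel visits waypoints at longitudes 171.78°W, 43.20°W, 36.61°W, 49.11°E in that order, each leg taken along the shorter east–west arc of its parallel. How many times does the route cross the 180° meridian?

0

Leg 1: -171.78° → -43.20°, shortest Δλ = 128.58° (east) — does not cross 180°.
Leg 2: -43.20° → -36.61°, shortest Δλ = 6.59° (east) — does not cross 180°.
Leg 3: -36.61° → +49.11°, shortest Δλ = 85.72° (east) — does not cross 180°.
Total crossings: 0.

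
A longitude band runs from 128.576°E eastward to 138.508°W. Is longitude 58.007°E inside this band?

Band width going east from +128.576° to -138.508°: ((-138.508 − 128.576) mod 360) = 92.916°.
Offset of +58.007° east of the west edge: ((58.007 − 128.576) mod 360) = 289.431°.
289.431° > 92.916° ⇒ outside.

No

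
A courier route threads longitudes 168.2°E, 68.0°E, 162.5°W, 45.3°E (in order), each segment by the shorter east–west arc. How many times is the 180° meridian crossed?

Leg 1: +168.2° → +68.0°, shortest Δλ = -100.2° (west) — does not cross 180°.
Leg 2: +68.0° → -162.5°, shortest Δλ = 129.5° (east) — crosses 180°.
Leg 3: -162.5° → +45.3°, shortest Δλ = -152.2° (west) — crosses 180°.
Total crossings: 2.

2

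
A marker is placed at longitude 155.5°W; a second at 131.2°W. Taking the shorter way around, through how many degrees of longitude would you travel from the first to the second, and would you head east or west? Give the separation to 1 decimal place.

24.3° east

Raw difference: -131.2 − -155.5 = 24.3°.
Normalise into (−180°, 180°]: 24.3° stays 24.3°.
Positive ⇒ the second point lies to the east; separation 24.3°.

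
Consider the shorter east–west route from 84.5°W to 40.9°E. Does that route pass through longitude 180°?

No

Signed shortest Δλ = ((40.9 − -84.5 + 180) mod 360) − 180 = 125.4°.
Going east by 125.4° from -84.5° reaches +40.9° without touching 180°.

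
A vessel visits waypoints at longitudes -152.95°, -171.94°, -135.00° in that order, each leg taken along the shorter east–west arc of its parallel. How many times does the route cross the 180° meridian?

0

Leg 1: -152.95° → -171.94°, shortest Δλ = -18.99° (west) — does not cross 180°.
Leg 2: -171.94° → -135.00°, shortest Δλ = 36.94° (east) — does not cross 180°.
Total crossings: 0.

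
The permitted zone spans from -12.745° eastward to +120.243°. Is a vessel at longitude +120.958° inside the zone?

No

Band width going east from -12.745° to +120.243°: ((120.243 − -12.745) mod 360) = 132.988°.
Offset of +120.958° east of the west edge: ((120.958 − -12.745) mod 360) = 133.703°.
133.703° > 132.988° ⇒ outside.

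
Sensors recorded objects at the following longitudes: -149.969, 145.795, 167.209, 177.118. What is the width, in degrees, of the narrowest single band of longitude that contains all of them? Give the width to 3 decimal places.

64.236°

Sort the longitudes: -149.969°, +145.795°, +167.209°, +177.118°.
Eastward gaps between consecutive values (wrapping around): 295.764°, 21.414°, 9.909°, 32.913°.
Largest gap = 295.764° ⇒ minimal covering band is its complement: 360° − 295.764° = 64.236°.
Band runs from +145.795° eastward to -149.969°, crossing the antimeridian.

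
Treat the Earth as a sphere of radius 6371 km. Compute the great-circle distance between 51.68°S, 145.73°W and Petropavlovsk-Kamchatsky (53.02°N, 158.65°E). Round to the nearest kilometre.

Δλ = 158.65 − -145.73 = 304.38°; wrapped into (−180°, 180°]: -55.62°.
Δφ = 53.02 − -51.68 = 104.70°.
a = sin²(Δφ/2) + cos φ₁ · cos φ₂ · sin²(Δλ/2) = 0.708063.
c = 2·atan2(√a, √(1−a)) = 1.99998 rad → d = 6371·c ≈ 12741.85 km.

12742 km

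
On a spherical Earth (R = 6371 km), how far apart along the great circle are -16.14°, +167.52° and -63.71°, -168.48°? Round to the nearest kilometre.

5600 km

Δλ = -168.48 − 167.52 = -336.00°; wrapped into (−180°, 180°]: 24.00°.
Δφ = -63.71 − -16.14 = -47.57°.
a = sin²(Δφ/2) + cos φ₁ · cos φ₂ · sin²(Δλ/2) = 0.181047.
c = 2·atan2(√a, √(1−a)) = 0.87902 rad → d = 6371·c ≈ 5600.24 km.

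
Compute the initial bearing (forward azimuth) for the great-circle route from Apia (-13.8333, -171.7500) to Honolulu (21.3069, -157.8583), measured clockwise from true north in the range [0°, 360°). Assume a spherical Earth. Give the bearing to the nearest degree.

21°

Δλ = -157.8583 − -171.7500 = 13.8917°.
θ = atan2( sin Δλ · cos φ₂ , cos φ₁ · sin φ₂ − sin φ₁ · cos φ₂ · cos Δλ )
  = atan2(0.22368, 0.56906) = 21.458° → normalised to [0°, 360°): 21.458°.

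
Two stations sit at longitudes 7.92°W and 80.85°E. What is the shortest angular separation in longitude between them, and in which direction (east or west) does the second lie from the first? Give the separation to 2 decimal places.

88.77° east

Raw difference: 80.85 − -7.92 = 88.77°.
Normalise into (−180°, 180°]: 88.77° stays 88.77°.
Positive ⇒ the second point lies to the east; separation 88.77°.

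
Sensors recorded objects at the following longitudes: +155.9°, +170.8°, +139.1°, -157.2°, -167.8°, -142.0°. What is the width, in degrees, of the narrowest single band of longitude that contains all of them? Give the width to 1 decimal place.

Sort the longitudes: -167.8°, -157.2°, -142.0°, +139.1°, +155.9°, +170.8°.
Eastward gaps between consecutive values (wrapping around): 10.6°, 15.2°, 281.1°, 16.8°, 14.9°, 21.4°.
Largest gap = 281.1° ⇒ minimal covering band is its complement: 360° − 281.1° = 78.9°.
Band runs from +139.1° eastward to -142.0°, crossing the antimeridian.

78.9°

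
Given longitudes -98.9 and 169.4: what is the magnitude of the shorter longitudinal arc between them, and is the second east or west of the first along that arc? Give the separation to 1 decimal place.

91.7° west

Raw difference: 169.4 − -98.9 = 268.3°.
Normalise into (−180°, 180°]: 268.3° − 360° = -91.7°.
Negative ⇒ the second point lies to the west; separation 91.7°.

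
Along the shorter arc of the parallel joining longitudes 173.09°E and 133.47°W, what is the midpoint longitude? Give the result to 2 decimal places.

Signed shortest Δλ from +173.09° to -133.47° is +53.44°.
Midpoint longitude = +173.09° + (+53.44°)/2 = +173.09° + 26.72° = +199.81°.
Normalise into (−180°, 180°]: -160.19°.
(The naïve average (+173.09 + -133.47)/2 = 19.81° is on the wrong side of the globe.)

160.19°W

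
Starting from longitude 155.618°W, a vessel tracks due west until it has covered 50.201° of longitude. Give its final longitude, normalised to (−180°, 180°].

Start at -155.618°; shift −50.201° → -205.819°.
-205.819° lies outside (−180°, 180°]; add 360° → +154.181°.

154.181°E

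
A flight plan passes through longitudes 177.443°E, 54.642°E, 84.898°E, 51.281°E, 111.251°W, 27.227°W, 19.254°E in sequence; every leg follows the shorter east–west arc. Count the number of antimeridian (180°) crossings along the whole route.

Leg 1: +177.443° → +54.642°, shortest Δλ = -122.801° (west) — does not cross 180°.
Leg 2: +54.642° → +84.898°, shortest Δλ = 30.256° (east) — does not cross 180°.
Leg 3: +84.898° → +51.281°, shortest Δλ = -33.617° (west) — does not cross 180°.
Leg 4: +51.281° → -111.251°, shortest Δλ = -162.532° (west) — does not cross 180°.
Leg 5: -111.251° → -27.227°, shortest Δλ = 84.024° (east) — does not cross 180°.
Leg 6: -27.227° → +19.254°, shortest Δλ = 46.481° (east) — does not cross 180°.
Total crossings: 0.

0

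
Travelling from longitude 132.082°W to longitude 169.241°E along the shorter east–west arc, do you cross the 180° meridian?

Naïve |169.241 − -132.082| = 301.323° > 180°, so the shorter arc goes the other way round — across 180°.
Signed shortest Δλ = ((169.241 − -132.082 + 180) mod 360) − 180 = -58.677°.
Going west by 58.677° from -132.082° passes through 180° before reaching +169.241°.

Yes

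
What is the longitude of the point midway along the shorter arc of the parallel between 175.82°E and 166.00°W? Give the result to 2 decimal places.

175.09°W

Signed shortest Δλ from +175.82° to -166.00° is +18.18°.
Midpoint longitude = +175.82° + (+18.18°)/2 = +175.82° + 9.09° = +184.91°.
Normalise into (−180°, 180°]: -175.09°.
(The naïve average (+175.82 + -166.00)/2 = 4.91° is on the wrong side of the globe.)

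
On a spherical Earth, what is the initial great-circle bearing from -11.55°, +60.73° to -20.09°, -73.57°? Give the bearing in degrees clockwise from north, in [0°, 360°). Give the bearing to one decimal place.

235.2°

Δλ = -73.57 − 60.73 = -134.30°.
θ = atan2( sin Δλ · cos φ₂ , cos φ₁ · sin φ₂ − sin φ₁ · cos φ₂ · cos Δλ )
  = atan2(-0.67215, -0.46787) = -124.841° → normalised to [0°, 360°): 235.159°.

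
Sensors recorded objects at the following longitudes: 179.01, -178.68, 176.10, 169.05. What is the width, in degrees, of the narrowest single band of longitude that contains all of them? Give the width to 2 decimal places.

12.27°

Sort the longitudes: -178.68°, +169.05°, +176.10°, +179.01°.
Eastward gaps between consecutive values (wrapping around): 347.73°, 7.05°, 2.91°, 2.31°.
Largest gap = 347.73° ⇒ minimal covering band is its complement: 360° − 347.73° = 12.27°.
Band runs from +169.05° eastward to -178.68°, crossing the antimeridian.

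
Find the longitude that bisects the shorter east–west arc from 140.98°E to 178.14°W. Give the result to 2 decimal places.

Signed shortest Δλ from +140.98° to -178.14° is +40.88°.
Midpoint longitude = +140.98° + (+40.88°)/2 = +140.98° + 20.44° = +161.42°.
(The naïve average (+140.98 + -178.14)/2 = -18.58° is on the wrong side of the globe.)

161.42°E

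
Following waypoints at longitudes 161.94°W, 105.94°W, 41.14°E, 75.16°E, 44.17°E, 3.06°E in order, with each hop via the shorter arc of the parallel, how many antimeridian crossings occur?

Leg 1: -161.94° → -105.94°, shortest Δλ = 56.0° (east) — does not cross 180°.
Leg 2: -105.94° → +41.14°, shortest Δλ = 147.08° (east) — does not cross 180°.
Leg 3: +41.14° → +75.16°, shortest Δλ = 34.02° (east) — does not cross 180°.
Leg 4: +75.16° → +44.17°, shortest Δλ = -30.99° (west) — does not cross 180°.
Leg 5: +44.17° → +3.06°, shortest Δλ = -41.11° (west) — does not cross 180°.
Total crossings: 0.

0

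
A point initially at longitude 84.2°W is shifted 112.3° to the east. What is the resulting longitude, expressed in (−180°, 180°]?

28.1°E

Start at -84.2°; shift +112.3° → +28.1°.
+28.1° already lies in (−180°, 180°].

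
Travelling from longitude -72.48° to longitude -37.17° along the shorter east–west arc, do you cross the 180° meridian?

Signed shortest Δλ = ((-37.17 − -72.48 + 180) mod 360) − 180 = 35.31°.
Going east by 35.31° from -72.48° reaches -37.17° without touching 180°.

No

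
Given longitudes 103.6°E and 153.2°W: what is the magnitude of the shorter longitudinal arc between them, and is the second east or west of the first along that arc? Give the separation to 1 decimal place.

103.2° east

Raw difference: -153.2 − 103.6 = -256.8°.
Normalise into (−180°, 180°]: -256.8° + 360° = 103.2°.
Positive ⇒ the second point lies to the east; separation 103.2°.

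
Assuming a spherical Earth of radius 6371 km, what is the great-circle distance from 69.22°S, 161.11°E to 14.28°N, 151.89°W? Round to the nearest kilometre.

9983 km

Δλ = -151.89 − 161.11 = -313.00°; wrapped into (−180°, 180°]: 47.00°.
Δφ = 14.28 − -69.22 = 83.50°.
a = sin²(Δφ/2) + cos φ₁ · cos φ₂ · sin²(Δλ/2) = 0.498066.
c = 2·atan2(√a, √(1−a)) = 1.56693 rad → d = 6371·c ≈ 9982.90 km.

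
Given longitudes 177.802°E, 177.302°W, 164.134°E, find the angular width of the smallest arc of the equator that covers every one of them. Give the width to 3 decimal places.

Sort the longitudes: -177.302°, +164.134°, +177.802°.
Eastward gaps between consecutive values (wrapping around): 341.436°, 13.668°, 4.896°.
Largest gap = 341.436° ⇒ minimal covering band is its complement: 360° − 341.436° = 18.564°.
Band runs from +164.134° eastward to -177.302°, crossing the antimeridian.

18.564°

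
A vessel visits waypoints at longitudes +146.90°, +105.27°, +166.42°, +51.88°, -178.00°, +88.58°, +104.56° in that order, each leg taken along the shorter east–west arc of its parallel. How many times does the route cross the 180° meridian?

Leg 1: +146.90° → +105.27°, shortest Δλ = -41.63° (west) — does not cross 180°.
Leg 2: +105.27° → +166.42°, shortest Δλ = 61.15° (east) — does not cross 180°.
Leg 3: +166.42° → +51.88°, shortest Δλ = -114.54° (west) — does not cross 180°.
Leg 4: +51.88° → -178.00°, shortest Δλ = 130.12° (east) — crosses 180°.
Leg 5: -178.00° → +88.58°, shortest Δλ = -93.42° (west) — crosses 180°.
Leg 6: +88.58° → +104.56°, shortest Δλ = 15.98° (east) — does not cross 180°.
Total crossings: 2.

2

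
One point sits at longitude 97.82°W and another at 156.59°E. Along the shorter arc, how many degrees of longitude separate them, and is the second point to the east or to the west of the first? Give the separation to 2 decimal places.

Raw difference: 156.59 − -97.82 = 254.41°.
Normalise into (−180°, 180°]: 254.41° − 360° = -105.59°.
Negative ⇒ the second point lies to the west; separation 105.59°.

105.59° west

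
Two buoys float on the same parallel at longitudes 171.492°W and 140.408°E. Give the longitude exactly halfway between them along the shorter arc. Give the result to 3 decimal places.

Signed shortest Δλ from -171.492° to +140.408° is -48.100°.
Midpoint longitude = -171.492° + (-48.100°)/2 = -171.492° − 24.050° = -195.542°.
Normalise into (−180°, 180°]: +164.458°.
(The naïve average (-171.492 + +140.408)/2 = -15.542° is on the wrong side of the globe.)

164.458°E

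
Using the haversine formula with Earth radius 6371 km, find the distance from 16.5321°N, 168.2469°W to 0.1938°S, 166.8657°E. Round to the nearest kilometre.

Δλ = 166.8657 − -168.2469 = 335.1126°; wrapped into (−180°, 180°]: -24.8874°.
Δφ = -0.1938 − 16.5321 = -16.7259°.
a = sin²(Δφ/2) + cos φ₁ · cos φ₂ · sin²(Δλ/2) = 0.065666.
c = 2·atan2(√a, √(1−a)) = 0.51829 rad → d = 6371·c ≈ 3302.01 km.

3302 km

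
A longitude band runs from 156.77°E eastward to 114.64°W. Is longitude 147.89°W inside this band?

Yes

Band width going east from +156.77° to -114.64°: ((-114.64 − 156.77) mod 360) = 88.59°.
Offset of -147.89° east of the west edge: ((-147.89 − 156.77) mod 360) = 55.34°.
55.34° ≤ 88.59° ⇒ inside.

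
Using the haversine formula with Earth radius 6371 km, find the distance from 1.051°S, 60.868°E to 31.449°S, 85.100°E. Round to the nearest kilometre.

Δλ = 85.100 − 60.868 = 24.232°.
Δφ = -31.449 − -1.051 = -30.398°.
a = sin²(Δφ/2) + cos φ₁ · cos φ₂ · sin²(Δλ/2) = 0.106311.
c = 2·atan2(√a, √(1−a)) = 0.66425 rad → d = 6371·c ≈ 4231.95 km.

4232 km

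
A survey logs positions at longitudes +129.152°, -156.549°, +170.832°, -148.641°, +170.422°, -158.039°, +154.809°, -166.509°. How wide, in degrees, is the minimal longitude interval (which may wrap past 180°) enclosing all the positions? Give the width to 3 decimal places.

82.207°

Sort the longitudes: -166.509°, -158.039°, -156.549°, -148.641°, +129.152°, +154.809°, +170.422°, +170.832°.
Eastward gaps between consecutive values (wrapping around): 8.470°, 1.490°, 7.908°, 277.793°, 25.657°, 15.613°, 0.410°, 22.659°.
Largest gap = 277.793° ⇒ minimal covering band is its complement: 360° − 277.793° = 82.207°.
Band runs from +129.152° eastward to -148.641°, crossing the antimeridian.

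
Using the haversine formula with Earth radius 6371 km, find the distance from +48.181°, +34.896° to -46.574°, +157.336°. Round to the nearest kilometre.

15780 km

Δλ = 157.336 − 34.896 = 122.440°.
Δφ = -46.574 − 48.181 = -94.755°.
a = sin²(Δφ/2) + cos φ₁ · cos φ₂ · sin²(Δλ/2) = 0.893560.
c = 2·atan2(√a, √(1−a)) = 2.47692 rad → d = 6371·c ≈ 15780.47 km.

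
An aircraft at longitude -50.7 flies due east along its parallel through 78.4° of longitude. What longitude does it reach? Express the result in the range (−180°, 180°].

Start at -50.7°; shift +78.4° → +27.7°.
+27.7° already lies in (−180°, 180°].

+27.7°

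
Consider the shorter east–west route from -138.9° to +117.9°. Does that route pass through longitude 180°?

Naïve |117.9 − -138.9| = 256.8° > 180°, so the shorter arc goes the other way round — across 180°.
Signed shortest Δλ = ((117.9 − -138.9 + 180) mod 360) − 180 = -103.2°.
Going west by 103.2° from -138.9° passes through 180° before reaching +117.9°.

Yes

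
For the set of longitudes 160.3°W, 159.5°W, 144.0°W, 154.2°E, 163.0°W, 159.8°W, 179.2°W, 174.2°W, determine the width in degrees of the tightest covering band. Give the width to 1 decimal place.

Sort the longitudes: -179.2°, -174.2°, -163.0°, -160.3°, -159.8°, -159.5°, -144.0°, +154.2°.
Eastward gaps between consecutive values (wrapping around): 5.0°, 11.2°, 2.7°, 0.5°, 0.3°, 15.5°, 298.2°, 26.6°.
Largest gap = 298.2° ⇒ minimal covering band is its complement: 360° − 298.2° = 61.8°.
Band runs from +154.2° eastward to -144.0°, crossing the antimeridian.

61.8°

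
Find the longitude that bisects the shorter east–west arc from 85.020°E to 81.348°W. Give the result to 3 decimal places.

Signed shortest Δλ from +85.020° to -81.348° is -166.368°.
Midpoint longitude = +85.020° + (-166.368°)/2 = +85.020° − 83.184° = +1.836°.

1.836°E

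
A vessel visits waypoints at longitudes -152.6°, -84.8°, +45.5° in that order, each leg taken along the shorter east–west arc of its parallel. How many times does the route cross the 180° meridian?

Leg 1: -152.6° → -84.8°, shortest Δλ = 67.8° (east) — does not cross 180°.
Leg 2: -84.8° → +45.5°, shortest Δλ = 130.3° (east) — does not cross 180°.
Total crossings: 0.

0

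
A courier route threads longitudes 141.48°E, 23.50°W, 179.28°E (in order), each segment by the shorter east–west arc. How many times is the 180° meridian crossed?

1

Leg 1: +141.48° → -23.50°, shortest Δλ = -164.98° (west) — does not cross 180°.
Leg 2: -23.50° → +179.28°, shortest Δλ = -157.22° (west) — crosses 180°.
Total crossings: 1.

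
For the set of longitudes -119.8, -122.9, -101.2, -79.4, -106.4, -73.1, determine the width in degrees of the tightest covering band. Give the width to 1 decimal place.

49.8°

Sort the longitudes: -122.9°, -119.8°, -106.4°, -101.2°, -79.4°, -73.1°.
Eastward gaps between consecutive values (wrapping around): 3.1°, 13.4°, 5.2°, 21.8°, 6.3°, 310.2°.
Largest gap = 310.2° ⇒ minimal covering band is its complement: 360° − 310.2° = 49.8°.
Band runs from -122.9° eastward to -73.1°.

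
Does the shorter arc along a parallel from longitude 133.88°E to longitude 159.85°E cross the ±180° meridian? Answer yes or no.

Signed shortest Δλ = ((159.85 − 133.88 + 180) mod 360) − 180 = 25.97°.
Going east by 25.97° from +133.88° reaches +159.85° without touching 180°.

No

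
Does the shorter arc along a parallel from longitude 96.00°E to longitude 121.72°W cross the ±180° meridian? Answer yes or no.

Naïve |-121.72 − 96.00| = 217.72° > 180°, so the shorter arc goes the other way round — across 180°.
Signed shortest Δλ = ((-121.72 − 96.00 + 180) mod 360) − 180 = 142.28°.
Going east by 142.28° from +96.00° passes through 180° before reaching -121.72°.

Yes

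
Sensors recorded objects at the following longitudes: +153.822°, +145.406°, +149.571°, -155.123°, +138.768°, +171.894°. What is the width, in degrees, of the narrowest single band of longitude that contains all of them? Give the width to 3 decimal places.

Sort the longitudes: -155.123°, +138.768°, +145.406°, +149.571°, +153.822°, +171.894°.
Eastward gaps between consecutive values (wrapping around): 293.891°, 6.638°, 4.165°, 4.251°, 18.072°, 32.983°.
Largest gap = 293.891° ⇒ minimal covering band is its complement: 360° − 293.891° = 66.109°.
Band runs from +138.768° eastward to -155.123°, crossing the antimeridian.

66.109°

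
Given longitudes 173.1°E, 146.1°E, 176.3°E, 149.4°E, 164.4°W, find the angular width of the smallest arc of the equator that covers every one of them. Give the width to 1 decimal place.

49.5°

Sort the longitudes: -164.4°, +146.1°, +149.4°, +173.1°, +176.3°.
Eastward gaps between consecutive values (wrapping around): 310.5°, 3.3°, 23.7°, 3.2°, 19.3°.
Largest gap = 310.5° ⇒ minimal covering band is its complement: 360° − 310.5° = 49.5°.
Band runs from +146.1° eastward to -164.4°, crossing the antimeridian.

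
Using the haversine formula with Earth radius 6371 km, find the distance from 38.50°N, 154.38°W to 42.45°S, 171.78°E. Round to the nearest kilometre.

Δλ = 171.78 − -154.38 = 326.16°; wrapped into (−180°, 180°]: -33.84°.
Δφ = -42.45 − 38.50 = -80.95°.
a = sin²(Δφ/2) + cos φ₁ · cos φ₂ · sin²(Δλ/2) = 0.470264.
c = 2·atan2(√a, √(1−a)) = 1.51129 rad → d = 6371·c ≈ 9628.42 km.

9628 km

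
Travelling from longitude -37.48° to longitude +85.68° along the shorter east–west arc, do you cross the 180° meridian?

Signed shortest Δλ = ((85.68 − -37.48 + 180) mod 360) − 180 = 123.16°.
Going east by 123.16° from -37.48° reaches +85.68° without touching 180°.

No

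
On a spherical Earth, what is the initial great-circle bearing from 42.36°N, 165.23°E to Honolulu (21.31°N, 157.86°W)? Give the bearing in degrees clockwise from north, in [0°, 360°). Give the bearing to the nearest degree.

Δλ = -157.86 − 165.23 = -323.09°; wrapped into (−180°, 180°]: 36.91°.
θ = atan2( sin Δλ · cos φ₂ , cos φ₁ · sin φ₂ − sin φ₁ · cos φ₂ · cos Δλ )
  = atan2(0.55950, -0.23338) = 112.642° → normalised to [0°, 360°): 112.642°.

113°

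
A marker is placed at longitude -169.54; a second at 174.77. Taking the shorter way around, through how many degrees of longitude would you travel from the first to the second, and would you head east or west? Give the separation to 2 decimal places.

Raw difference: 174.77 − -169.54 = 344.31°.
Normalise into (−180°, 180°]: 344.31° − 360° = -15.69°.
Negative ⇒ the second point lies to the west; separation 15.69°.

15.69° west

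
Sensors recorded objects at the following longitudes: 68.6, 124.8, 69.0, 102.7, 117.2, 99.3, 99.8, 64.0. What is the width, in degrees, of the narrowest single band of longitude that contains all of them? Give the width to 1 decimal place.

60.8°

Sort the longitudes: +64.0°, +68.6°, +69.0°, +99.3°, +99.8°, +102.7°, +117.2°, +124.8°.
Eastward gaps between consecutive values (wrapping around): 4.6°, 0.4°, 30.3°, 0.5°, 2.9°, 14.5°, 7.6°, 299.2°.
Largest gap = 299.2° ⇒ minimal covering band is its complement: 360° − 299.2° = 60.8°.
Band runs from +64.0° eastward to +124.8°.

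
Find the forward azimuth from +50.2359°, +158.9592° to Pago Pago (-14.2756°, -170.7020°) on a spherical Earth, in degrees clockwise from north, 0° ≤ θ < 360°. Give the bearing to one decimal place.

148.6°

Δλ = -170.7020 − 158.9592 = -329.6612°; wrapped into (−180°, 180°]: 30.3388°.
θ = atan2( sin Δλ · cos φ₂ , cos φ₁ · sin φ₂ − sin φ₁ · cos φ₂ · cos Δλ )
  = atan2(0.48951, -0.80065) = 148.559° → normalised to [0°, 360°): 148.559°.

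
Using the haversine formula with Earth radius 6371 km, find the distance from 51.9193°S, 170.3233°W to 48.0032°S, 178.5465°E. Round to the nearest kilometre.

Δλ = 178.5465 − -170.3233 = 348.8698°; wrapped into (−180°, 180°]: -11.1302°.
Δφ = -48.0032 − -51.9193 = 3.9161°.
a = sin²(Δφ/2) + cos φ₁ · cos φ₂ · sin²(Δλ/2) = 0.005048.
c = 2·atan2(√a, √(1−a)) = 0.14222 rad → d = 6371·c ≈ 906.11 km.

906 km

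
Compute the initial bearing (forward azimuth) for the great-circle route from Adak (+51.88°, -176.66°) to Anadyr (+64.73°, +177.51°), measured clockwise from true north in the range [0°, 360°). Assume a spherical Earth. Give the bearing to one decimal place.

Δλ = 177.51 − -176.66 = 354.17°; wrapped into (−180°, 180°]: -5.83°.
θ = atan2( sin Δλ · cos φ₂ , cos φ₁ · sin φ₂ − sin φ₁ · cos φ₂ · cos Δλ )
  = atan2(-0.04336, 0.22414) = -10.949° → normalised to [0°, 360°): 349.051°.

349.1°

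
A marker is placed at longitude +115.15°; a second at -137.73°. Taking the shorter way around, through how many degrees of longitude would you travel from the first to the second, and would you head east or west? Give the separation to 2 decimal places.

107.12° east

Raw difference: -137.73 − 115.15 = -252.88°.
Normalise into (−180°, 180°]: -252.88° + 360° = 107.12°.
Positive ⇒ the second point lies to the east; separation 107.12°.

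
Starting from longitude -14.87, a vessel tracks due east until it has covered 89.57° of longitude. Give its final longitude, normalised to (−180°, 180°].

+74.70°

Start at -14.87°; shift +89.57° → +74.70°.
+74.70° already lies in (−180°, 180°].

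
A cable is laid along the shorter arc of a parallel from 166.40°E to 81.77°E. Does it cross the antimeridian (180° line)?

Signed shortest Δλ = ((81.77 − 166.40 + 180) mod 360) − 180 = -84.63°.
Going west by 84.63° from +166.40° reaches +81.77° without touching 180°.

No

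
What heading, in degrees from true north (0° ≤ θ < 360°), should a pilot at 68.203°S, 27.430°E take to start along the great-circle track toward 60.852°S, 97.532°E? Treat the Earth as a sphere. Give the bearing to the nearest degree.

110°

Δλ = 97.532 − 27.430 = 70.102°.
θ = atan2( sin Δλ · cos φ₂ , cos φ₁ · sin φ₂ − sin φ₁ · cos φ₂ · cos Δλ )
  = atan2(0.45799, -0.17038) = 110.406° → normalised to [0°, 360°): 110.406°.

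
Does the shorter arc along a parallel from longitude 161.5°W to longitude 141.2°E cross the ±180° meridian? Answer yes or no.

Yes

Naïve |141.2 − -161.5| = 302.7° > 180°, so the shorter arc goes the other way round — across 180°.
Signed shortest Δλ = ((141.2 − -161.5 + 180) mod 360) − 180 = -57.3°.
Going west by 57.3° from -161.5° passes through 180° before reaching +141.2°.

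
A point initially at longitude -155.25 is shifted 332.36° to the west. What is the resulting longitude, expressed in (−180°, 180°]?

Start at -155.25°; shift −332.36° → -487.61°.
-487.61° lies outside (−180°, 180°]; add 360° → -127.61°.

-127.61°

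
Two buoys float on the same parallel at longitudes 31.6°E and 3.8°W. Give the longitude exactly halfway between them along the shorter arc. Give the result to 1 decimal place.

13.9°E

Signed shortest Δλ from +31.6° to -3.8° is -35.4°.
Midpoint longitude = +31.6° + (-35.4°)/2 = +31.6° − 17.7° = +13.9°.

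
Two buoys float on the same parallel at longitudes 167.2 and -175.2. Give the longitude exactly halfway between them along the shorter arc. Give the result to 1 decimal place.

+176.0°

Signed shortest Δλ from +167.2° to -175.2° is +17.6°.
Midpoint longitude = +167.2° + (+17.6°)/2 = +167.2° + 8.8° = +176.0°.
(The naïve average (+167.2 + -175.2)/2 = -4.0° is on the wrong side of the globe.)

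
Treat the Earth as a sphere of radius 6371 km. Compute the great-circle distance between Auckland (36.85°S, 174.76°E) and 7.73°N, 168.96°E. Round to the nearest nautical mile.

2696 nmi

Δλ = 168.96 − 174.76 = -5.80°.
Δφ = 7.73 − -36.85 = 44.58°.
a = sin²(Δφ/2) + cos φ₁ · cos φ₂ · sin²(Δλ/2) = 0.145894.
c = 2·atan2(√a, √(1−a)) = 0.78383 rad → d = 6371·c ≈ 4993.81 km ≈ 2696.44 nmi.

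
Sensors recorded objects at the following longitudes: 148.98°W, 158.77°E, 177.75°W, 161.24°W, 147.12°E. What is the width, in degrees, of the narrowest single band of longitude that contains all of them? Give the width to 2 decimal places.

Sort the longitudes: -177.75°, -161.24°, -148.98°, +147.12°, +158.77°.
Eastward gaps between consecutive values (wrapping around): 16.51°, 12.26°, 296.10°, 11.65°, 23.48°.
Largest gap = 296.10° ⇒ minimal covering band is its complement: 360° − 296.10° = 63.90°.
Band runs from +147.12° eastward to -148.98°, crossing the antimeridian.

63.90°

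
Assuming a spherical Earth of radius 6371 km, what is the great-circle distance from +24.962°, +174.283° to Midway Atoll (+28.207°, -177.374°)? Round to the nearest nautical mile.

Δλ = -177.374 − 174.283 = -351.657°; wrapped into (−180°, 180°]: 8.343°.
Δφ = 28.207 − 24.962 = 3.245°.
a = sin²(Δφ/2) + cos φ₁ · cos φ₂ · sin²(Δλ/2) = 0.005029.
c = 2·atan2(√a, √(1−a)) = 0.14195 rad → d = 6371·c ≈ 904.38 km ≈ 488.32 nmi.

488 nmi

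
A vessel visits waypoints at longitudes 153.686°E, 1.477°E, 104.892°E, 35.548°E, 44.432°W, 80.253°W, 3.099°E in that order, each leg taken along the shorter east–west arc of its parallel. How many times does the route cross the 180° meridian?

0

Leg 1: +153.686° → +1.477°, shortest Δλ = -152.209° (west) — does not cross 180°.
Leg 2: +1.477° → +104.892°, shortest Δλ = 103.415° (east) — does not cross 180°.
Leg 3: +104.892° → +35.548°, shortest Δλ = -69.344° (west) — does not cross 180°.
Leg 4: +35.548° → -44.432°, shortest Δλ = -79.98° (west) — does not cross 180°.
Leg 5: -44.432° → -80.253°, shortest Δλ = -35.821° (west) — does not cross 180°.
Leg 6: -80.253° → +3.099°, shortest Δλ = 83.352° (east) — does not cross 180°.
Total crossings: 0.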